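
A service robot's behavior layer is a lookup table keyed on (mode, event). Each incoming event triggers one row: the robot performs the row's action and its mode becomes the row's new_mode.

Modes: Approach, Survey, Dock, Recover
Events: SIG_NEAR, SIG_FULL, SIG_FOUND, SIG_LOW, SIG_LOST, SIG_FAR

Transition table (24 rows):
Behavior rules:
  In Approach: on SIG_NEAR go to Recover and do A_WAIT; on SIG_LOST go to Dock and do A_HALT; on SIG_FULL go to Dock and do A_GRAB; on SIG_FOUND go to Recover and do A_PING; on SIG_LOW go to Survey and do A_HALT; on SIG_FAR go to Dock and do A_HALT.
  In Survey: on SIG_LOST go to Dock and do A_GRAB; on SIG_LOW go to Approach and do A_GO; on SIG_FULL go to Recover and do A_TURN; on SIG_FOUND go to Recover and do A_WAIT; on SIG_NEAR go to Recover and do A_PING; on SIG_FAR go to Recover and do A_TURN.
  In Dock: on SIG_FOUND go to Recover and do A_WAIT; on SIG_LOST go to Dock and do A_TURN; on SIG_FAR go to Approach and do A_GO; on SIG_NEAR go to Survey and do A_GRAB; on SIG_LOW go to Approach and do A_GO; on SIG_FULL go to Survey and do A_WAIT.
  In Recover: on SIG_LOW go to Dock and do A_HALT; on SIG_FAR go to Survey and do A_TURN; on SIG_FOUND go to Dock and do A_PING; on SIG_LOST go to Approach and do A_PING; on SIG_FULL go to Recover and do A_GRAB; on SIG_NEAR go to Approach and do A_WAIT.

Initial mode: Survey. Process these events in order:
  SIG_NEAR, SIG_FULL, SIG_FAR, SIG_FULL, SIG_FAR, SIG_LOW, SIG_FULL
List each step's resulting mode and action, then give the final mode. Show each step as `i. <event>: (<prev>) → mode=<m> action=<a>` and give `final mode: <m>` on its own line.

final mode: Dock

1. SIG_NEAR: (Survey) → mode=Recover action=A_PING
2. SIG_FULL: (Recover) → mode=Recover action=A_GRAB
3. SIG_FAR: (Recover) → mode=Survey action=A_TURN
4. SIG_FULL: (Survey) → mode=Recover action=A_TURN
5. SIG_FAR: (Recover) → mode=Survey action=A_TURN
6. SIG_LOW: (Survey) → mode=Approach action=A_GO
7. SIG_FULL: (Approach) → mode=Dock action=A_GRAB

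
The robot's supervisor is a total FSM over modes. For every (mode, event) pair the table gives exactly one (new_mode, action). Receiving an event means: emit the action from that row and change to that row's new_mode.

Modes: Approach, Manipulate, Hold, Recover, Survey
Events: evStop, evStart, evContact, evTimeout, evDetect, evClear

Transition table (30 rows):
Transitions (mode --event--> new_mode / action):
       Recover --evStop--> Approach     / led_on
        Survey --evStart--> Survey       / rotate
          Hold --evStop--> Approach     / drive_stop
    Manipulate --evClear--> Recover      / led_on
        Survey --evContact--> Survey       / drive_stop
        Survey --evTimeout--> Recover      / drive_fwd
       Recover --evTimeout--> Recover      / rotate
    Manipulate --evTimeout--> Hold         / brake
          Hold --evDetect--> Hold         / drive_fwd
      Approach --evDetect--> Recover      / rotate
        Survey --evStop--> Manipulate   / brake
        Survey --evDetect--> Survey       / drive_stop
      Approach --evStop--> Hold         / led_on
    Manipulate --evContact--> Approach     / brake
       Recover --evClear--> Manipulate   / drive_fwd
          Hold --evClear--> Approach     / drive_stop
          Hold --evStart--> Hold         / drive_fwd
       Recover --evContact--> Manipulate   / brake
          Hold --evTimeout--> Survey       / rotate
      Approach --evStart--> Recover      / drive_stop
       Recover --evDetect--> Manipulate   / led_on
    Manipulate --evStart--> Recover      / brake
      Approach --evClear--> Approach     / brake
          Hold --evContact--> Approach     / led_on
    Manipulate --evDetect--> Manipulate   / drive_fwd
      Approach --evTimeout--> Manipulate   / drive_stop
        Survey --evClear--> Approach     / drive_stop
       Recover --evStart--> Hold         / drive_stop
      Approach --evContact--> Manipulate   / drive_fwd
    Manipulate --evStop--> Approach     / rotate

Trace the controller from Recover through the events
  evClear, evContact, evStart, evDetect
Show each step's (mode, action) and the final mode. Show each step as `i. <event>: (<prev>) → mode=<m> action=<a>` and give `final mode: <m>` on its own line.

final mode: Manipulate

1. evClear: (Recover) → mode=Manipulate action=drive_fwd
2. evContact: (Manipulate) → mode=Approach action=brake
3. evStart: (Approach) → mode=Recover action=drive_stop
4. evDetect: (Recover) → mode=Manipulate action=led_on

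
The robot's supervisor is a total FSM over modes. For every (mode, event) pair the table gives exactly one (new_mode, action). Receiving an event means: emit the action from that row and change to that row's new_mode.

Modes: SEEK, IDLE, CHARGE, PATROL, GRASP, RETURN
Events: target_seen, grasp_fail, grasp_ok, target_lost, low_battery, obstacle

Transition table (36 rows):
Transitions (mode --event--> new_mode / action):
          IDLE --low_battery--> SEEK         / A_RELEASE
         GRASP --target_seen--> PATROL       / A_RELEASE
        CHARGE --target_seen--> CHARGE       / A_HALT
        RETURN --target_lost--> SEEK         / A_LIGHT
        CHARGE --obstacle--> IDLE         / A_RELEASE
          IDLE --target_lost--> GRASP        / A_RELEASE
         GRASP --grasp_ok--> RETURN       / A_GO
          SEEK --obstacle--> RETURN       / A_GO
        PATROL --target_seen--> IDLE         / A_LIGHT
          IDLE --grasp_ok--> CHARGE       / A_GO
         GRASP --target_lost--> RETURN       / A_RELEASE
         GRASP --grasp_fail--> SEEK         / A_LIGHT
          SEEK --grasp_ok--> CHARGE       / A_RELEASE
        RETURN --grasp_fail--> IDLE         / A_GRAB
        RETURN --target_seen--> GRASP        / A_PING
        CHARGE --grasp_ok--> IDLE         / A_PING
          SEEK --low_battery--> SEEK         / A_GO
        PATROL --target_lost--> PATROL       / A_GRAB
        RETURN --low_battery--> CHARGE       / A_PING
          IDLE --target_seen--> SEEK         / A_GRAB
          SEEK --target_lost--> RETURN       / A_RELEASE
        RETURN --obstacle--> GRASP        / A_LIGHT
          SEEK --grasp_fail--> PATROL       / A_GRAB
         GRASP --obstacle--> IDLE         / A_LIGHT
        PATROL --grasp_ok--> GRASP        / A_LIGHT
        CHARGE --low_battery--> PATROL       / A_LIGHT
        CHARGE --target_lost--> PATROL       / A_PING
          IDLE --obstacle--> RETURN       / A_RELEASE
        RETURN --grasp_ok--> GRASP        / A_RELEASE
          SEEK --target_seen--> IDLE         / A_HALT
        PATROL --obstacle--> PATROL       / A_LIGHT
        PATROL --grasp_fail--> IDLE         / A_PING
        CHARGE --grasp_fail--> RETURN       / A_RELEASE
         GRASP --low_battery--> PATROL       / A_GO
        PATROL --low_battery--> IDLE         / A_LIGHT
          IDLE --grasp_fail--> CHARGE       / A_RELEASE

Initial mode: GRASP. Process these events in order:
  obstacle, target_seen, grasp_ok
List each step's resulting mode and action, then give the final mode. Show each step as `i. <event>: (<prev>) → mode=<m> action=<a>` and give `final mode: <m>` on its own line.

1. obstacle: (GRASP) → mode=IDLE action=A_LIGHT
2. target_seen: (IDLE) → mode=SEEK action=A_GRAB
3. grasp_ok: (SEEK) → mode=CHARGE action=A_RELEASE

final mode: CHARGE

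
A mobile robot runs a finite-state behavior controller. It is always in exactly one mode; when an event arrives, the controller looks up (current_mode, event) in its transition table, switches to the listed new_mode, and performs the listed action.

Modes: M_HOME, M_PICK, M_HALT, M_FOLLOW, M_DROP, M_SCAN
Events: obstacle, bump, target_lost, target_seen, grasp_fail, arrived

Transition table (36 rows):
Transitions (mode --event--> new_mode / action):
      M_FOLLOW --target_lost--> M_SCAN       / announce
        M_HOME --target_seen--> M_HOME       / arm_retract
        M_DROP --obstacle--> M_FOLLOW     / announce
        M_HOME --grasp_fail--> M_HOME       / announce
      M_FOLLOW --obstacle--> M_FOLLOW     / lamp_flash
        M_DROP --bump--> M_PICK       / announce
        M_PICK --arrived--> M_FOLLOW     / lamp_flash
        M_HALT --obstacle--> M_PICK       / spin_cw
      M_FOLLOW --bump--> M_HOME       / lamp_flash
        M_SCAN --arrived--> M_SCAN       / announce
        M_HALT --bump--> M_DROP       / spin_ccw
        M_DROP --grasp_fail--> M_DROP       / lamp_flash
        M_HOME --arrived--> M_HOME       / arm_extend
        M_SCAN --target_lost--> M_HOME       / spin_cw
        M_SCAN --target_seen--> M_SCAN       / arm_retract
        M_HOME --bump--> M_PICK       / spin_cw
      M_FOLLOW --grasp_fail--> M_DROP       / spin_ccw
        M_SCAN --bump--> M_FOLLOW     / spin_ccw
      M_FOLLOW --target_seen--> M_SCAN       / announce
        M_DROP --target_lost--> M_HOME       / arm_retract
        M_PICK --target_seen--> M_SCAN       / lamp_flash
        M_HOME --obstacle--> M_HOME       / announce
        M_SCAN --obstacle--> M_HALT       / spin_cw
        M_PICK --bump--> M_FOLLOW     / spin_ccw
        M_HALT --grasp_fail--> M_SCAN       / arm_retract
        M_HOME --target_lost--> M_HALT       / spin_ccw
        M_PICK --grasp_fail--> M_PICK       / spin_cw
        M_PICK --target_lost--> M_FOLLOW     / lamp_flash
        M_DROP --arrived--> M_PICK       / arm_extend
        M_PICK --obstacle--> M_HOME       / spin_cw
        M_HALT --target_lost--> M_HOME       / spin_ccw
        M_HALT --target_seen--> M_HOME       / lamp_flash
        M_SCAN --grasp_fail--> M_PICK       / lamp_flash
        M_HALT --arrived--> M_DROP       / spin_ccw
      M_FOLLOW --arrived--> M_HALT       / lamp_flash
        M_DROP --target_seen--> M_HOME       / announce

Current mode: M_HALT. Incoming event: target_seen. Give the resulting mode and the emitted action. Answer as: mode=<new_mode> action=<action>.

current mode = M_HALT; filter table to that mode:
  (M_HALT, obstacle) → (M_PICK, spin_cw)
  (M_HALT, bump) → (M_DROP, spin_ccw)
  (M_HALT, grasp_fail) → (M_SCAN, arm_retract)
  (M_HALT, target_lost) → (M_HOME, spin_ccw)
  (M_HALT, target_seen) → (M_HOME, lamp_flash)  ← event matches
  (M_HALT, arrived) → (M_DROP, spin_ccw)
event = target_seen selects (M_HOME, lamp_flash)

mode=M_HOME action=lamp_flash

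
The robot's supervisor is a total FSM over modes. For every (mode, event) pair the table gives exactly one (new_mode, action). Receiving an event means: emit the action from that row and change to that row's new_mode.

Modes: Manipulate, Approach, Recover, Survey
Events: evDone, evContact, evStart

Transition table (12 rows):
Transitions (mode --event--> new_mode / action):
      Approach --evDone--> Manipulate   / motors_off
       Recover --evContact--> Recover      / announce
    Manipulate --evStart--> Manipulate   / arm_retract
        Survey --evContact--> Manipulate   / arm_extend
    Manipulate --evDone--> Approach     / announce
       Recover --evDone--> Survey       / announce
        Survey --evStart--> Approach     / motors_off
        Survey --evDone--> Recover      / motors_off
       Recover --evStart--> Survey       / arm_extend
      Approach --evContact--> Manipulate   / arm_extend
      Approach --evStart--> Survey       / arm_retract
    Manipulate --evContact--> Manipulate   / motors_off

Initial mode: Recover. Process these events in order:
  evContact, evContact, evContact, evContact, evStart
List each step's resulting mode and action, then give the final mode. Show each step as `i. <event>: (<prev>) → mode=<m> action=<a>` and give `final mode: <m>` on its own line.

final mode: Survey

1. evContact: (Recover) → mode=Recover action=announce
2. evContact: (Recover) → mode=Recover action=announce
3. evContact: (Recover) → mode=Recover action=announce
4. evContact: (Recover) → mode=Recover action=announce
5. evStart: (Recover) → mode=Survey action=arm_extend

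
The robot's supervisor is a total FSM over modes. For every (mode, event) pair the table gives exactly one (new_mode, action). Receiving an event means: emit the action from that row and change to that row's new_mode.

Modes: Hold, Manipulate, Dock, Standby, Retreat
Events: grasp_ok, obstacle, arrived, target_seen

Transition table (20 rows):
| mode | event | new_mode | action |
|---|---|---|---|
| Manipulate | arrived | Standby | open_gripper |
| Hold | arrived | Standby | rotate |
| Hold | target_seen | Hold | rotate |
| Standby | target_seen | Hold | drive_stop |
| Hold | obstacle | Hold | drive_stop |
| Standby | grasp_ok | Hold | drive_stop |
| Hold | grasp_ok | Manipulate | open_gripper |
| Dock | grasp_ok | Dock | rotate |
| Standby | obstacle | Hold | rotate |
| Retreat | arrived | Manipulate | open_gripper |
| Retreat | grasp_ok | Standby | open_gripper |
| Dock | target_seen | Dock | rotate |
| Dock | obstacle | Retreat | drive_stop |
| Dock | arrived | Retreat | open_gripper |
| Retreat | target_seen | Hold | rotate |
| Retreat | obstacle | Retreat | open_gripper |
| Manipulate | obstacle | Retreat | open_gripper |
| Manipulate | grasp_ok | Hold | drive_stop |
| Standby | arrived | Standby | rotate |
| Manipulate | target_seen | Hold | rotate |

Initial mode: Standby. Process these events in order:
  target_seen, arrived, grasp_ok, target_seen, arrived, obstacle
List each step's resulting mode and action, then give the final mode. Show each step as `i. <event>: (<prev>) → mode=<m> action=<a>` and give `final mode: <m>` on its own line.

final mode: Hold

1. target_seen: (Standby) → mode=Hold action=drive_stop
2. arrived: (Hold) → mode=Standby action=rotate
3. grasp_ok: (Standby) → mode=Hold action=drive_stop
4. target_seen: (Hold) → mode=Hold action=rotate
5. arrived: (Hold) → mode=Standby action=rotate
6. obstacle: (Standby) → mode=Hold action=rotate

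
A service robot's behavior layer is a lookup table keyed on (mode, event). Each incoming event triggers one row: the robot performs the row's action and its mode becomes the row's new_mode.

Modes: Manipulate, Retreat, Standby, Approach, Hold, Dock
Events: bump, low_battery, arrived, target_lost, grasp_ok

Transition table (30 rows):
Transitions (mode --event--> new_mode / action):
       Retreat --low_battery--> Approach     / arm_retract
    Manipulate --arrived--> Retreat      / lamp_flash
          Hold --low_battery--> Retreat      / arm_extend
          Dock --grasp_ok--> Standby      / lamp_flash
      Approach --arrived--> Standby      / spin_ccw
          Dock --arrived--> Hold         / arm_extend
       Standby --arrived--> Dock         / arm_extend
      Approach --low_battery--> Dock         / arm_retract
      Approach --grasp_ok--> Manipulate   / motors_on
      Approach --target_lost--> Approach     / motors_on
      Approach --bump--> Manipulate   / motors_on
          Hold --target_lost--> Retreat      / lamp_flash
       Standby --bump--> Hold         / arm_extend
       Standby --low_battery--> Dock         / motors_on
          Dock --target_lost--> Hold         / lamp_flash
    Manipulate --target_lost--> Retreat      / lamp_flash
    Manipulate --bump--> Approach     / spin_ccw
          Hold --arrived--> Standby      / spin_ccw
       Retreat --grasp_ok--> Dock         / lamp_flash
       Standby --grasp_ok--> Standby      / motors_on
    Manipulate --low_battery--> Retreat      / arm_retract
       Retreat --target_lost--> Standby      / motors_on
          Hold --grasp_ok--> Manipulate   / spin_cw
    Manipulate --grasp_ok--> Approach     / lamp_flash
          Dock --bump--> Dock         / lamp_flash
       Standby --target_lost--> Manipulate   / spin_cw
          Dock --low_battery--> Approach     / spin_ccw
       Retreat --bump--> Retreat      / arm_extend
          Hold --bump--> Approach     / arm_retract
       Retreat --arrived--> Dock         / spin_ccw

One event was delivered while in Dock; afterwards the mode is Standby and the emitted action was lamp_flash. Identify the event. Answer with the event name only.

grasp_ok

try bump: (Dock, bump) → (Dock, lamp_flash)
try low_battery: (Dock, low_battery) → (Approach, spin_ccw)
try arrived: (Dock, arrived) → (Hold, arm_extend)
try target_lost: (Dock, target_lost) → (Hold, lamp_flash)
try grasp_ok: (Dock, grasp_ok) → (Standby, lamp_flash)  ← matches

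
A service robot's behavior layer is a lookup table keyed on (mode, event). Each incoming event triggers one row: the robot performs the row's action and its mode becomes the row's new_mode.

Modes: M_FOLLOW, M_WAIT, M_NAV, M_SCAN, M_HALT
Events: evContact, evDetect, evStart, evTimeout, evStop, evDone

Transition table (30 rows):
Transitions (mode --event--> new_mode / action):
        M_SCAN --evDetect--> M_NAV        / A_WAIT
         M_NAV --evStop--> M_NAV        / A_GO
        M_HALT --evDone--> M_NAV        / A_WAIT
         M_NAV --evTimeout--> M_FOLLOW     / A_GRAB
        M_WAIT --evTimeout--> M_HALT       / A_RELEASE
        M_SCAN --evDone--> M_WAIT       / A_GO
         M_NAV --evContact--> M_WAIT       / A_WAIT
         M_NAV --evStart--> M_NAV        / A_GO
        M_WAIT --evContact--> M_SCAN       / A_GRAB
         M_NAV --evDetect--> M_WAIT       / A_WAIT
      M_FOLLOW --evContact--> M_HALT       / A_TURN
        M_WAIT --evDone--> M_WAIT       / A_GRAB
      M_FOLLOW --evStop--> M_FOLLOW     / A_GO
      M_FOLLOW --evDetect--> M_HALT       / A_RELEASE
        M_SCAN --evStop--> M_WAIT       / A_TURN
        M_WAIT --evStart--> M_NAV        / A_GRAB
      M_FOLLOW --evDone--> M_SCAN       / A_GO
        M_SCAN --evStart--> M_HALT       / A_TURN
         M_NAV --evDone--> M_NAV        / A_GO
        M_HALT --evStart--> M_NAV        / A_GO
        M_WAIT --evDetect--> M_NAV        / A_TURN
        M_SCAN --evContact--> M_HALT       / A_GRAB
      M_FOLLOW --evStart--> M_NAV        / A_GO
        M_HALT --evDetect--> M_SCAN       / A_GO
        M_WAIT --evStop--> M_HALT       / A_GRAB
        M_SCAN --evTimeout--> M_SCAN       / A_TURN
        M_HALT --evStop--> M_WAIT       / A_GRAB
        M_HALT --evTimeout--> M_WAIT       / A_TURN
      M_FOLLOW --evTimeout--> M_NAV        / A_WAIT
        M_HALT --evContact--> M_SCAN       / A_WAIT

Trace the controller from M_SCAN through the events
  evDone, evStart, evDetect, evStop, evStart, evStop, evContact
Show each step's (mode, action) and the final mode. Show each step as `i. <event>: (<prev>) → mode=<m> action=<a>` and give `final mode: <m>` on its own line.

final mode: M_WAIT

1. evDone: (M_SCAN) → mode=M_WAIT action=A_GO
2. evStart: (M_WAIT) → mode=M_NAV action=A_GRAB
3. evDetect: (M_NAV) → mode=M_WAIT action=A_WAIT
4. evStop: (M_WAIT) → mode=M_HALT action=A_GRAB
5. evStart: (M_HALT) → mode=M_NAV action=A_GO
6. evStop: (M_NAV) → mode=M_NAV action=A_GO
7. evContact: (M_NAV) → mode=M_WAIT action=A_WAIT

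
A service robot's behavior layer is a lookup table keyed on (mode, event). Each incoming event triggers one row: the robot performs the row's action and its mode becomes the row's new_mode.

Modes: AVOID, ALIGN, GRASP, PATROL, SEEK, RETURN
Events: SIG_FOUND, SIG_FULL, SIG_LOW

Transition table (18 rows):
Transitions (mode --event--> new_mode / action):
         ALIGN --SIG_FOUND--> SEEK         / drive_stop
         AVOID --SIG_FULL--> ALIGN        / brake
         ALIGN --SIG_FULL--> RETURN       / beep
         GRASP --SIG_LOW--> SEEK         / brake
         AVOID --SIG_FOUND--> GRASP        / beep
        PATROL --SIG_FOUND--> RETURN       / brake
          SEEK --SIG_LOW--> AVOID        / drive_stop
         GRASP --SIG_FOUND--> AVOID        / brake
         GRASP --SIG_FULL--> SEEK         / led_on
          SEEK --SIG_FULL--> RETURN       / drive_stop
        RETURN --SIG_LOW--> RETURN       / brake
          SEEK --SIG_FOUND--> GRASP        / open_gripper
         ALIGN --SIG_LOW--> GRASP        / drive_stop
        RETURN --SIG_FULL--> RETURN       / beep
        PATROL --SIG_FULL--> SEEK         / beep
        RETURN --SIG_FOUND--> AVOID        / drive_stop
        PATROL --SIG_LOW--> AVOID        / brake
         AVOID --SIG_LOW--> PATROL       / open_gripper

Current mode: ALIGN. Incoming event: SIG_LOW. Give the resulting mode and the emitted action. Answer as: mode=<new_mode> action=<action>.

mode=GRASP action=drive_stop

current mode = ALIGN; filter table to that mode:
  (ALIGN, SIG_FOUND) → (SEEK, drive_stop)
  (ALIGN, SIG_FULL) → (RETURN, beep)
  (ALIGN, SIG_LOW) → (GRASP, drive_stop)  ← event matches
event = SIG_LOW selects (GRASP, drive_stop)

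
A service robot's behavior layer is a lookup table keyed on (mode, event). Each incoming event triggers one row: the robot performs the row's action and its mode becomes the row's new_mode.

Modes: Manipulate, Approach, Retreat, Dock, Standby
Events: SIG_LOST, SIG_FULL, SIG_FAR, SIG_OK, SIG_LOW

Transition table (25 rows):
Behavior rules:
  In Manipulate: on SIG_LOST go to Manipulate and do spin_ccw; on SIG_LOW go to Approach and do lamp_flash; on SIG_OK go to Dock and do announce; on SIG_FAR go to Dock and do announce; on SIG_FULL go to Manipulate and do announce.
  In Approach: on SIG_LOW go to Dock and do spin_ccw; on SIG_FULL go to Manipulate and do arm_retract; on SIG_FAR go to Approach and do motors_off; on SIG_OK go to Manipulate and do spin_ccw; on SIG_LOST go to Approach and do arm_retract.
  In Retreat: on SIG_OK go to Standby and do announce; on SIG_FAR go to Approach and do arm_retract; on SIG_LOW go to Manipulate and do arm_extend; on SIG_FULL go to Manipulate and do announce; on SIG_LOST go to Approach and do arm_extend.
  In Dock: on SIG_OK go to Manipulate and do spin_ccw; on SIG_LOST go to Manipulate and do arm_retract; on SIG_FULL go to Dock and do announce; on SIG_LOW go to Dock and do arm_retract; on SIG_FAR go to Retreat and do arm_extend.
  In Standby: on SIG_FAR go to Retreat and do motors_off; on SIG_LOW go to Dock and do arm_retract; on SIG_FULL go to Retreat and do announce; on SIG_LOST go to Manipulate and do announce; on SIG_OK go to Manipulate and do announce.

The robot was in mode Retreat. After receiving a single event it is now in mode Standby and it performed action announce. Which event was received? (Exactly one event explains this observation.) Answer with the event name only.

try SIG_LOST: (Retreat, SIG_LOST) → (Approach, arm_extend)
try SIG_FULL: (Retreat, SIG_FULL) → (Manipulate, announce)
try SIG_FAR: (Retreat, SIG_FAR) → (Approach, arm_retract)
try SIG_OK: (Retreat, SIG_OK) → (Standby, announce)  ← matches
try SIG_LOW: (Retreat, SIG_LOW) → (Manipulate, arm_extend)

SIG_OK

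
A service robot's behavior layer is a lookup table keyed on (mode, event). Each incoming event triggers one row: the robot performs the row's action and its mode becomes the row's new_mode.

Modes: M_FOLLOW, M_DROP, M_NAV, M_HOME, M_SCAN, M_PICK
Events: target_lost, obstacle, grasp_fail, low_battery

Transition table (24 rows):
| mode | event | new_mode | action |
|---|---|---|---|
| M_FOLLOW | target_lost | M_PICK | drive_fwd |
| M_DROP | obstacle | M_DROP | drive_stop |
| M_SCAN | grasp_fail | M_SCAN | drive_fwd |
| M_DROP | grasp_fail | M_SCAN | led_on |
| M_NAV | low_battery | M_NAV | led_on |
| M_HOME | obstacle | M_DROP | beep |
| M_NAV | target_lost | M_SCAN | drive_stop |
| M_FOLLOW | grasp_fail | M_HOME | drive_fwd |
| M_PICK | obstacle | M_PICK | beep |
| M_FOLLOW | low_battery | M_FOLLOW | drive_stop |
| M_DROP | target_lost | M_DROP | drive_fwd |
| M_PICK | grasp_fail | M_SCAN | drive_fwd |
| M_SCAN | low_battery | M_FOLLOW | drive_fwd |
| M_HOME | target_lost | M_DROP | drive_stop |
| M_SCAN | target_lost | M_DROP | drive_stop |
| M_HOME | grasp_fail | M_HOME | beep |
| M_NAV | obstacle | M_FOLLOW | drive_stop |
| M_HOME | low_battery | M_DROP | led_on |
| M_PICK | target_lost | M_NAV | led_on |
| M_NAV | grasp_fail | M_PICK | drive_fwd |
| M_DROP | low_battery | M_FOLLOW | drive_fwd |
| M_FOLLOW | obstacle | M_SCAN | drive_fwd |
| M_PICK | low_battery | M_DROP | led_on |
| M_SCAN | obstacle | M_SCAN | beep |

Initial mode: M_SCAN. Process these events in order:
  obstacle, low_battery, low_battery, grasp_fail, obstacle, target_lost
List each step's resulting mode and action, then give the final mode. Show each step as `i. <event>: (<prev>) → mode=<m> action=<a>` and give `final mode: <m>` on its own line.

1. obstacle: (M_SCAN) → mode=M_SCAN action=beep
2. low_battery: (M_SCAN) → mode=M_FOLLOW action=drive_fwd
3. low_battery: (M_FOLLOW) → mode=M_FOLLOW action=drive_stop
4. grasp_fail: (M_FOLLOW) → mode=M_HOME action=drive_fwd
5. obstacle: (M_HOME) → mode=M_DROP action=beep
6. target_lost: (M_DROP) → mode=M_DROP action=drive_fwd

final mode: M_DROP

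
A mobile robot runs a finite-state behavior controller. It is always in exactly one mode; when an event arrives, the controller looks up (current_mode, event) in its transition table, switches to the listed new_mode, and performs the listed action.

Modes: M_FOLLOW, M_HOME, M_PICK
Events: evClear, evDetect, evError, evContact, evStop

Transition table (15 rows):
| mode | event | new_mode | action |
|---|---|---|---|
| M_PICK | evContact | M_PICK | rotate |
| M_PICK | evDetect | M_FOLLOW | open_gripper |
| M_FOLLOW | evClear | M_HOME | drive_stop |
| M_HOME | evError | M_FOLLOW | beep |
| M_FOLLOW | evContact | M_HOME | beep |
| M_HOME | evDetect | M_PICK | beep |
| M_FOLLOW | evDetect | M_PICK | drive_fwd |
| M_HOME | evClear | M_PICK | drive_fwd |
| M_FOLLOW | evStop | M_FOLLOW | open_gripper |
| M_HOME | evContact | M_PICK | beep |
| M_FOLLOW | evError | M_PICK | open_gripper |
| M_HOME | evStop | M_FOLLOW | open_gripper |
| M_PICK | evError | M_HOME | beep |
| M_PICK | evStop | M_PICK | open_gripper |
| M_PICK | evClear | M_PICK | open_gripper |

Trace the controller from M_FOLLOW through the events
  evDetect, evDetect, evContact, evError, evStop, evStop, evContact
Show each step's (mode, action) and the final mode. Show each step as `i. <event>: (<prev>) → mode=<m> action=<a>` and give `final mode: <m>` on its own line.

final mode: M_HOME

1. evDetect: (M_FOLLOW) → mode=M_PICK action=drive_fwd
2. evDetect: (M_PICK) → mode=M_FOLLOW action=open_gripper
3. evContact: (M_FOLLOW) → mode=M_HOME action=beep
4. evError: (M_HOME) → mode=M_FOLLOW action=beep
5. evStop: (M_FOLLOW) → mode=M_FOLLOW action=open_gripper
6. evStop: (M_FOLLOW) → mode=M_FOLLOW action=open_gripper
7. evContact: (M_FOLLOW) → mode=M_HOME action=beep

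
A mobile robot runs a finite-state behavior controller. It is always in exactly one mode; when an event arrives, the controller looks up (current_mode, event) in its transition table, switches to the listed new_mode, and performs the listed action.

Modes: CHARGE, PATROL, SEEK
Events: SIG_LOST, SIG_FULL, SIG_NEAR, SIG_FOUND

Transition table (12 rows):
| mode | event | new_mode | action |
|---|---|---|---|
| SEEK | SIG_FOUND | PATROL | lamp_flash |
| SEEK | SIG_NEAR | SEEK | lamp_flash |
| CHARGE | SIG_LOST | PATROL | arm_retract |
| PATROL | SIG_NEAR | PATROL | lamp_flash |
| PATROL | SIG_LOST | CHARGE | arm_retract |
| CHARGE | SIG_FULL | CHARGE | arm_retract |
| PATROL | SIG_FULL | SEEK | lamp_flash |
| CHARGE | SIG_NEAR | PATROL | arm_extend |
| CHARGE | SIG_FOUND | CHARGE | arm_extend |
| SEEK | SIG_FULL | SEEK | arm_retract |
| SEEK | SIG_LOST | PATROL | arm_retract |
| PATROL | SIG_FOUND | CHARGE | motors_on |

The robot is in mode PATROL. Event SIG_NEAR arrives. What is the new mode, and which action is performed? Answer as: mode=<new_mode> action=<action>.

mode=PATROL action=lamp_flash

current mode = PATROL; filter table to that mode:
  (PATROL, SIG_NEAR) → (PATROL, lamp_flash)  ← event matches
  (PATROL, SIG_LOST) → (CHARGE, arm_retract)
  (PATROL, SIG_FULL) → (SEEK, lamp_flash)
  (PATROL, SIG_FOUND) → (CHARGE, motors_on)
event = SIG_NEAR selects (PATROL, lamp_flash)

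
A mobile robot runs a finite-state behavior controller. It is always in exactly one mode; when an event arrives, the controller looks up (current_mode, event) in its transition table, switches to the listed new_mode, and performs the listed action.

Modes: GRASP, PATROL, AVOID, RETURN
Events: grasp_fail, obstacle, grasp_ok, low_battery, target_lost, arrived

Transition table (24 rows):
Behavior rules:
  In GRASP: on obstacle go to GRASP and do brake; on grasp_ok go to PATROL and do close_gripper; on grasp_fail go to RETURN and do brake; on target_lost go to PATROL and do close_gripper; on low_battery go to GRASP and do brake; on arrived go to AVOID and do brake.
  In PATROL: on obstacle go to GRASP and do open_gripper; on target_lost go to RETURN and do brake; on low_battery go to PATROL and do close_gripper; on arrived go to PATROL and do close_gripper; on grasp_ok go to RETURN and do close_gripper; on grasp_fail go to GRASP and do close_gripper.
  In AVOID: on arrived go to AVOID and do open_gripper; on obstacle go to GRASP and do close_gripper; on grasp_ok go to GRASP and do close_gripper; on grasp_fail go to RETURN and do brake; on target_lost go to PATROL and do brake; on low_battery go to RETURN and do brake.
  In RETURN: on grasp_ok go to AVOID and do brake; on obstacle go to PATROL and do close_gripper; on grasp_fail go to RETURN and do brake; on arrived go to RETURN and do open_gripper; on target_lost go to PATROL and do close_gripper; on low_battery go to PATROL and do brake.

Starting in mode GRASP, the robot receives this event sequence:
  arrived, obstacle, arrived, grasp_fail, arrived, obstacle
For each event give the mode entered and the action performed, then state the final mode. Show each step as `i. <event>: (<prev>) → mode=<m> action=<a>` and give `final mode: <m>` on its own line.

final mode: PATROL

1. arrived: (GRASP) → mode=AVOID action=brake
2. obstacle: (AVOID) → mode=GRASP action=close_gripper
3. arrived: (GRASP) → mode=AVOID action=brake
4. grasp_fail: (AVOID) → mode=RETURN action=brake
5. arrived: (RETURN) → mode=RETURN action=open_gripper
6. obstacle: (RETURN) → mode=PATROL action=close_gripper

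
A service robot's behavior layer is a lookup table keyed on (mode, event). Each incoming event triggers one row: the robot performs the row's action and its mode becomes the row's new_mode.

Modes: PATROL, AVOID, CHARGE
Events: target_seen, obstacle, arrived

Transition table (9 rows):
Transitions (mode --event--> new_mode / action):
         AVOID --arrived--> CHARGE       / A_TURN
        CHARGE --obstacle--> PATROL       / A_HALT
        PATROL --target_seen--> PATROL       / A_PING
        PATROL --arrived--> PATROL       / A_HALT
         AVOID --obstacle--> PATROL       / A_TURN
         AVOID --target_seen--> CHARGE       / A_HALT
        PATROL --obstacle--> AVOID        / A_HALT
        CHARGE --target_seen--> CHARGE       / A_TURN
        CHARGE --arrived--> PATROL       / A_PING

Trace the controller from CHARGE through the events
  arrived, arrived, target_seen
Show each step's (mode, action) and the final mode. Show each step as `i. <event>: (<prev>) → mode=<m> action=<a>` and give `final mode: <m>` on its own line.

final mode: PATROL

1. arrived: (CHARGE) → mode=PATROL action=A_PING
2. arrived: (PATROL) → mode=PATROL action=A_HALT
3. target_seen: (PATROL) → mode=PATROL action=A_PING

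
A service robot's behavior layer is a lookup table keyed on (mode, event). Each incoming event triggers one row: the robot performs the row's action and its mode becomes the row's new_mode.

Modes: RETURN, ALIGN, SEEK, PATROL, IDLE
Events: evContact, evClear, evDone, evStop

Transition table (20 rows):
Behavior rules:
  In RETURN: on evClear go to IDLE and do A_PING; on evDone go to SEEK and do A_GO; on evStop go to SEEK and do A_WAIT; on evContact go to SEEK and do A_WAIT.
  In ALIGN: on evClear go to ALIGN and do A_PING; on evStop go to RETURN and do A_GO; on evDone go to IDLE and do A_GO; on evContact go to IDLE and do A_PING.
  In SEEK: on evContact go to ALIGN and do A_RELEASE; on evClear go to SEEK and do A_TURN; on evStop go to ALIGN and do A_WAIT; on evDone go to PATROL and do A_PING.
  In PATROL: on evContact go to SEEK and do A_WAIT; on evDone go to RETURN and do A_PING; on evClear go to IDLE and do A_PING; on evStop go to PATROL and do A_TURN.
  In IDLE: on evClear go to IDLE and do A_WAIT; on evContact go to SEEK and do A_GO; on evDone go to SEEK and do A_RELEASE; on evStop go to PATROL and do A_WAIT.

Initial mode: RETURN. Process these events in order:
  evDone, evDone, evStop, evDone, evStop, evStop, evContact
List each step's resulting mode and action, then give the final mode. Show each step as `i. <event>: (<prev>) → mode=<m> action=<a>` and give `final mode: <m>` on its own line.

1. evDone: (RETURN) → mode=SEEK action=A_GO
2. evDone: (SEEK) → mode=PATROL action=A_PING
3. evStop: (PATROL) → mode=PATROL action=A_TURN
4. evDone: (PATROL) → mode=RETURN action=A_PING
5. evStop: (RETURN) → mode=SEEK action=A_WAIT
6. evStop: (SEEK) → mode=ALIGN action=A_WAIT
7. evContact: (ALIGN) → mode=IDLE action=A_PING

final mode: IDLE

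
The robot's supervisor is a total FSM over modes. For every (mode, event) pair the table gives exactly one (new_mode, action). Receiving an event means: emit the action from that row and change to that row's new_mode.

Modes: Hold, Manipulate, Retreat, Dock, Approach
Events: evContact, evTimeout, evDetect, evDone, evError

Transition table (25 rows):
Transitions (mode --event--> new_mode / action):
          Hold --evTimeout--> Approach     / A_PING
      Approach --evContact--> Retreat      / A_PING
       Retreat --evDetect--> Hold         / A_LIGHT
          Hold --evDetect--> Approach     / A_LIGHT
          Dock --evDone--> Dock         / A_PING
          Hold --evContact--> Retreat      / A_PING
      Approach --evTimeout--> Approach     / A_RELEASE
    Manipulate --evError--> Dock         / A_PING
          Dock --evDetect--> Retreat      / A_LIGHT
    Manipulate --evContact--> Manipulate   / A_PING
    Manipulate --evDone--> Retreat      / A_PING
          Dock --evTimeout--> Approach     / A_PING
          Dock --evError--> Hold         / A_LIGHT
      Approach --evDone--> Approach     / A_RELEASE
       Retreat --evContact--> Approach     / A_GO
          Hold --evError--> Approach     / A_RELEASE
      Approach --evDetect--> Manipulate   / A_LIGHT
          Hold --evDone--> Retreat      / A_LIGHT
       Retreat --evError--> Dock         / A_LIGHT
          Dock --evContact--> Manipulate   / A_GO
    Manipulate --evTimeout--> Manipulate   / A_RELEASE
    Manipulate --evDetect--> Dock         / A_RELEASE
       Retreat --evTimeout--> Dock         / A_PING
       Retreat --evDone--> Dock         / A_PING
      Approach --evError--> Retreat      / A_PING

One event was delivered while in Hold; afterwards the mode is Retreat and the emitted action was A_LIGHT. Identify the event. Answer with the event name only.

try evContact: (Hold, evContact) → (Retreat, A_PING)
try evTimeout: (Hold, evTimeout) → (Approach, A_PING)
try evDetect: (Hold, evDetect) → (Approach, A_LIGHT)
try evDone: (Hold, evDone) → (Retreat, A_LIGHT)  ← matches
try evError: (Hold, evError) → (Approach, A_RELEASE)

evDone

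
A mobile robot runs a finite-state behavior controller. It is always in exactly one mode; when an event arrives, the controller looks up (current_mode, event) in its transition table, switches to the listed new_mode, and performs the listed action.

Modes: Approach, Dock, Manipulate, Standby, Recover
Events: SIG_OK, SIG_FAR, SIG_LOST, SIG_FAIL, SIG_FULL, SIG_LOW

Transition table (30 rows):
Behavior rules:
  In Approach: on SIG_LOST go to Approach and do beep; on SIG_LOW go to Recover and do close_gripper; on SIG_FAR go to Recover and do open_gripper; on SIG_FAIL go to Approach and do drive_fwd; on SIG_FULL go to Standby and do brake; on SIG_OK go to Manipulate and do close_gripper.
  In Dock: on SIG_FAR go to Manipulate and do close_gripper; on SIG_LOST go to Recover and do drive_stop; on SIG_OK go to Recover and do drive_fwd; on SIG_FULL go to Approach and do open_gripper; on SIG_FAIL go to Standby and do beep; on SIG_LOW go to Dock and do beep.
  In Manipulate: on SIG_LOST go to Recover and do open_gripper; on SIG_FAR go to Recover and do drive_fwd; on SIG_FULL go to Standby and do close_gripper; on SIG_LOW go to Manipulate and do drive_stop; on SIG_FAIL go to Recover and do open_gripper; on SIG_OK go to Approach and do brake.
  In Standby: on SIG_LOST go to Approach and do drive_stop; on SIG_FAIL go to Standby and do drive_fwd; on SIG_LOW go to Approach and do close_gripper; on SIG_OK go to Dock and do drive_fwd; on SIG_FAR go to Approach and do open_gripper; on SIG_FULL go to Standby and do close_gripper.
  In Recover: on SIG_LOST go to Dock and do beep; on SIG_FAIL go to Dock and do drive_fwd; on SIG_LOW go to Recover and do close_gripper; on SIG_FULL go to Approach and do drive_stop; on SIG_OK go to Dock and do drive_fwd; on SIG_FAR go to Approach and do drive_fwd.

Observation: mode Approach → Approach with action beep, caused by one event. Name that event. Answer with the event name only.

try SIG_OK: (Approach, SIG_OK) → (Manipulate, close_gripper)
try SIG_FAR: (Approach, SIG_FAR) → (Recover, open_gripper)
try SIG_LOST: (Approach, SIG_LOST) → (Approach, beep)  ← matches
try SIG_FAIL: (Approach, SIG_FAIL) → (Approach, drive_fwd)
try SIG_FULL: (Approach, SIG_FULL) → (Standby, brake)
try SIG_LOW: (Approach, SIG_LOW) → (Recover, close_gripper)

SIG_LOST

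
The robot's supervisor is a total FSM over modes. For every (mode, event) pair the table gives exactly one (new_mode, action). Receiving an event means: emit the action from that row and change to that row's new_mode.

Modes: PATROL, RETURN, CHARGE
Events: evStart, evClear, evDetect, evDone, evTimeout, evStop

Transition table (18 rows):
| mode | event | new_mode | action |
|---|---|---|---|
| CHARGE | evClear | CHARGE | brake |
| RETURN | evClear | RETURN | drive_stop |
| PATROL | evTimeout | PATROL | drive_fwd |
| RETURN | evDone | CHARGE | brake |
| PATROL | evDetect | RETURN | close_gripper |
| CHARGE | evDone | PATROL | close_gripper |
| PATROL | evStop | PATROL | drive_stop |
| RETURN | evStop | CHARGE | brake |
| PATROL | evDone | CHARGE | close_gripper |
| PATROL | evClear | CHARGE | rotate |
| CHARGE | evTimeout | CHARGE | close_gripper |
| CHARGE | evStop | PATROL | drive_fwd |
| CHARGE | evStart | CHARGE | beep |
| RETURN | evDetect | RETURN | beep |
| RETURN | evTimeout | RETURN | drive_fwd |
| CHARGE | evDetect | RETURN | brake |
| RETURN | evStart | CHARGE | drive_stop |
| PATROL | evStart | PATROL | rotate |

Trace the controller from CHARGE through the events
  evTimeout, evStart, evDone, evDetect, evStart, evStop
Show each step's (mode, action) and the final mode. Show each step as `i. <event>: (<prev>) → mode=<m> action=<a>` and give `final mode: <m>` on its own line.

final mode: PATROL

1. evTimeout: (CHARGE) → mode=CHARGE action=close_gripper
2. evStart: (CHARGE) → mode=CHARGE action=beep
3. evDone: (CHARGE) → mode=PATROL action=close_gripper
4. evDetect: (PATROL) → mode=RETURN action=close_gripper
5. evStart: (RETURN) → mode=CHARGE action=drive_stop
6. evStop: (CHARGE) → mode=PATROL action=drive_fwd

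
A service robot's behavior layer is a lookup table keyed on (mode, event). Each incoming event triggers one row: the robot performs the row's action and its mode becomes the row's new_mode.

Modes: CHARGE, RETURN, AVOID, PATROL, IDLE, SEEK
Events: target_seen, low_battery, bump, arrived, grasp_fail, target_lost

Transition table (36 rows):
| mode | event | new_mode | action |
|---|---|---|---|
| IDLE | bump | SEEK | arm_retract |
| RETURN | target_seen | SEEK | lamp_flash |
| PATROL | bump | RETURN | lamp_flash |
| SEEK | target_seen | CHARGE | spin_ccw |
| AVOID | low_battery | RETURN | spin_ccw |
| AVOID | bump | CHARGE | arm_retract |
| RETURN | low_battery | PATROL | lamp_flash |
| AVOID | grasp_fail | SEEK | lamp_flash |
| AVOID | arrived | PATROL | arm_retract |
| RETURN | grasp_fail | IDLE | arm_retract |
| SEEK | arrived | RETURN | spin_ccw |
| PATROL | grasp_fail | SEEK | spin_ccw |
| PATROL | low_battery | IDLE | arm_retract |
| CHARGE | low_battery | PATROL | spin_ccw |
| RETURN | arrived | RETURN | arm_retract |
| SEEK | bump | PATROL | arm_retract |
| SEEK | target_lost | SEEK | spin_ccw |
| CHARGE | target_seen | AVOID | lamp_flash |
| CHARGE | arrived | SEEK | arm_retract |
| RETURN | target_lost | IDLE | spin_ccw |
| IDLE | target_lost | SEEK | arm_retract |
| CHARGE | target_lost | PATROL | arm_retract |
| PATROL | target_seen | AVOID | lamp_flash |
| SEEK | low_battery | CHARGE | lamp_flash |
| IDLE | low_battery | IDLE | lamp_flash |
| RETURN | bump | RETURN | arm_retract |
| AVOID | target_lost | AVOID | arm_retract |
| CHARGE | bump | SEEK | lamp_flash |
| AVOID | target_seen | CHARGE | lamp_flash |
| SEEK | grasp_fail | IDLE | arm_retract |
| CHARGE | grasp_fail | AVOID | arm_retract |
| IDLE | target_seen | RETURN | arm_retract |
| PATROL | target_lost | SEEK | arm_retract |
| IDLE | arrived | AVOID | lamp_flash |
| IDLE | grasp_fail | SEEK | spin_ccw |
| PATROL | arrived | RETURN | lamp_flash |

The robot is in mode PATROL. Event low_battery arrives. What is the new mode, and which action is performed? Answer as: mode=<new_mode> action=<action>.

mode=IDLE action=arm_retract

current mode = PATROL; filter table to that mode:
  (PATROL, bump) → (RETURN, lamp_flash)
  (PATROL, grasp_fail) → (SEEK, spin_ccw)
  (PATROL, low_battery) → (IDLE, arm_retract)  ← event matches
  (PATROL, target_seen) → (AVOID, lamp_flash)
  (PATROL, target_lost) → (SEEK, arm_retract)
  (PATROL, arrived) → (RETURN, lamp_flash)
event = low_battery selects (IDLE, arm_retract)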